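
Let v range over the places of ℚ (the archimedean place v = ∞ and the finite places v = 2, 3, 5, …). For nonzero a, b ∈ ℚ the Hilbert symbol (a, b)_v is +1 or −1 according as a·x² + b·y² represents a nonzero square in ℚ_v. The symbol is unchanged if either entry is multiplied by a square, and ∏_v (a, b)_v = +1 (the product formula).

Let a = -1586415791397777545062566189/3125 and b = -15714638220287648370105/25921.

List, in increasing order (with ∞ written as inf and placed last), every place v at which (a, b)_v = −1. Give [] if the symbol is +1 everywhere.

[2, 17, 29, 31, 37, inf]

(a, b) ≡ (-53719745, -1105) mod (ℚ^×)²; places V = {2, 3, 5, 7, 13, 17, 19, 23, 29, 31, 37, ∞}.
(a,b)_5: α=-5, u≡1; β=1, v≡4 (mod 5); (1|5)=+1, (4|5)=+1; sign (−1)^0·+1^1·+1^-5 = +1.
(a,b)_19: α=3, u≡9; β=2, v≡5 (mod 19); (9|19)=+1, (5|19)=+1; sign (−1)^0·+1^2·+1^3 = +1.
(a,b)_2: α=0, β=0; u≡7, v≡7 (mod 8); ε(u)ε(v)=1·1, αω(v)=0·0, βω(u)=0·0; sum ≡ 1  ⇒  -1.
(a,b)_3: α=2, u≡1; β=6, v≡2 (mod 3); (1|3)=+1, (2|3)=-1; sign (−1)^0·+1^6·-1^2 = +1.
(a,b)_23: α=0, u≡15; β=-2, v≡22 (mod 23); (15|23)=-1, (22|23)=-1; sign (−1)^0·-1^-2·-1^0 = +1.
(a,b)_17: α=3, u≡9; β=3, v≡5 (mod 17); (9|17)=+1, (5|17)=-1; sign (−1)^0·+1^3·-1^3 = -1.
(a,b)_13: α=2, u≡10; β=3, v≡6 (mod 13); (10|13)=+1, (6|13)=-1; sign (−1)^0·+1^3·-1^2 = +1.
(a,b)_31: α=3, u≡9; β=2, v≡3 (mod 31); (9|31)=+1, (3|31)=-1; sign (−1)^0·+1^2·-1^3 = -1.
(a,b)_29: α=5, u≡20; β=2, v≡3 (mod 29); (20|29)=+1, (3|29)=-1; sign (−1)^0·+1^2·-1^5 = -1.
(a,b)_37: α=3, u≡35; β=2, v≡19 (mod 37); (35|37)=-1, (19|37)=-1; sign (−1)^0·-1^2·-1^3 = -1.
(a,b)_7: α=0, u≡3; β=-2, v≡2 (mod 7); (3|7)=-1, (2|7)=+1; sign (−1)^0·-1^-2·+1^0 = +1.
(a,b)_∞: sgn(-53719745)=−, sgn(-1105)=−, so -1.
Ram(-53719745, -1105) = {2, 17, 29, 31, 37, ∞}; no ℚ_2-point on the conic.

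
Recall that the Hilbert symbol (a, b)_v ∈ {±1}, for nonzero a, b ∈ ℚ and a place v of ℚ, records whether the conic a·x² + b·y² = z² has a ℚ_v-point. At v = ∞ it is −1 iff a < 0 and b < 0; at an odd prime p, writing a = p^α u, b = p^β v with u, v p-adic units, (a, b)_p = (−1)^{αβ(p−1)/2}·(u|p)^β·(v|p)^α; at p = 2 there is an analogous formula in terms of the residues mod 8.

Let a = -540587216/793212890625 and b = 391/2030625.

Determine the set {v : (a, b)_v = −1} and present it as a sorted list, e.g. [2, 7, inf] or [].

Mod squares: a ≡ -221, b ≡ 391. Check v ∈ {∞, 2, 3, 5, 13, 17, 19, 23}.
v=∞: -221 < 0 and 391 > 0  ⇒  (a,b)_∞ = +1.
v=2: v_2(a)=4, v_2(b)=0; units ≡ 3, 7 (mod 8); ε·ε+αω+βω = 1·1+4·0+0·1 ≡ 1  ⇒  (a,b)_2 = -1.
v=23: a=23^2·(≡2), b=23^1·(≡17) mod 23; (2|23)=+1, (17|23)=-1; (−1)^{2·1·11}·(+1)^1·(-1)^2 = +1.
v=5: a=5^-12·(≡1), b=5^-4·(≡4) mod 5; (1|5)=+1, (4|5)=+1; (−1)^{-12·-4·2}·(+1)^-4·(+1)^-12 = +1.
v=3: a=3^-2·(≡1), b=3^-2·(≡1) mod 3; (1|3)=+1, (1|3)=+1; (−1)^{-2·-2·1}·(+1)^-2·(+1)^-2 = +1.
v=19: a=19^-2·(≡6), b=19^-2·(≡11) mod 19; (6|19)=+1, (11|19)=+1; (−1)^{-2·-2·9}·(+1)^-2·(+1)^-2 = +1.
v=17: a=17^3·(≡16), b=17^1·(≡12) mod 17; (16|17)=+1, (12|17)=-1; (−1)^{3·1·8}·(+1)^1·(-1)^3 = -1.
v=13: a=13^1·(≡12), b=13^0·(≡12) mod 13; (12|13)=+1, (12|13)=+1; (−1)^{1·0·6}·(+1)^0·(+1)^1 = +1.
Ram(-221, 391) = {2, 17}; no ℚ_2-point on the conic.

[2, 17]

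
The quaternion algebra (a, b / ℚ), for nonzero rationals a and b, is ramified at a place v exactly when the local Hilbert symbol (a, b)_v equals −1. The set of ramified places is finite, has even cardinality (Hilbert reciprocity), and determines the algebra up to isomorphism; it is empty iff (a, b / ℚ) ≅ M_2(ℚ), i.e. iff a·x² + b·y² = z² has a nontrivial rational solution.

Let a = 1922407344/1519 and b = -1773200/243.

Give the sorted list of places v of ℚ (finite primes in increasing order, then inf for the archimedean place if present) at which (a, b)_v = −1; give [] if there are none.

[31, 41]

(a, b) ≡ (380029, -13299) mod (ℚ^×)²; places V = {2, 3, 5, 7, 11, 13, 23, 31, 41, ∞}.
(a,b)_31: α=-1, u≡14; β=1, v≡1 (mod 31); (14|31)=+1, (1|31)=+1; sign (−1)^1·+1^1·+1^-1 = -1.
(a,b)_41: α=1, u≡28; β=0, v≡38 (mod 41); (28|41)=-1, (38|41)=-1; sign (−1)^0·-1^0·-1^1 = -1.
(a,b)_5: α=0, u≡1; β=2, v≡4 (mod 5); (1|5)=+1, (4|5)=+1; sign (−1)^0·+1^2·+1^0 = +1.
(a,b)_2: α=4, β=4; u≡5, v≡5 (mod 8); ε(u)ε(v)=0·0, αω(v)=4·1, βω(u)=4·1; sum ≡ 0  ⇒  +1.
(a,b)_23: α=1, u≡8; β=0, v≡13 (mod 23); (8|23)=+1, (13|23)=+1; sign (−1)^0·+1^0·+1^1 = +1.
(a,b)_3: α=4, u≡1; β=-5, v≡1 (mod 3); (1|3)=+1, (1|3)=+1; sign (−1)^0·+1^-5·+1^4 = +1.
(a,b)_7: α=-2, u≡6; β=0, v≡1 (mod 7); (6|7)=-1, (1|7)=+1; sign (−1)^0·-1^0·+1^-2 = +1.
(a,b)_13: α=1, u≡4; β=1, v≡1 (mod 13); (4|13)=+1, (1|13)=+1; sign (−1)^0·+1^1·+1^1 = +1.
(a,b)_11: α=2, u≡1; β=1, v≡5 (mod 11); (1|11)=+1, (5|11)=+1; sign (−1)^0·+1^1·+1^2 = +1.
(a,b)_∞: sgn(380029)=+, sgn(-13299)=−, so +1.
|Ram(380029, -13299)| = 2, even; anisotropic at {31, 41}.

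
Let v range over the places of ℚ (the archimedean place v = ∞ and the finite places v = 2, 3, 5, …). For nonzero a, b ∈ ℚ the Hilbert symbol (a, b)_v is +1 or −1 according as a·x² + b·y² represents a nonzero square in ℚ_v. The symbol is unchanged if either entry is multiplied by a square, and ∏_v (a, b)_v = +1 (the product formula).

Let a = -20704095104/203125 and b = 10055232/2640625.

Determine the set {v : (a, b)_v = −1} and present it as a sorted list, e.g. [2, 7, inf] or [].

Mod squares: a ≡ -182, b ≡ 33. Check v ∈ {∞, 2, 3, 5, 7, 11, 13, 19, 23}.
v=11: a=11^2·(≡1), b=11^1·(≡5) mod 11; (1|11)=+1, (5|11)=+1; (−1)^{2·1·5}·(+1)^1·(+1)^2 = +1.
v=7: a=7^1·(≡1), b=7^0·(≡5) mod 7; (1|7)=+1, (5|7)=-1; (−1)^{1·0·3}·(+1)^0·(-1)^1 = -1.
v=3: a=3^0·(≡1), b=3^3·(≡2) mod 3; (1|3)=+1, (2|3)=-1; (−1)^{0·3·1}·(+1)^3·(-1)^0 = +1.
v=23: a=23^2·(≡8), b=23^2·(≡21) mod 23; (8|23)=+1, (21|23)=-1; (−1)^{2·2·11}·(+1)^2·(-1)^2 = +1.
v=∞: -182 < 0 and 33 > 0  ⇒  (a,b)_∞ = +1.
v=13: a=13^-1·(≡4), b=13^-2·(≡8) mod 13; (4|13)=+1, (8|13)=-1; (−1)^{-1·-2·6}·(+1)^-2·(-1)^-1 = -1.
v=19: a=19^2·(≡8), b=19^0·(≡18) mod 19; (8|19)=-1, (18|19)=-1; (−1)^{2·0·9}·(-1)^0·(-1)^2 = +1.
v=2: v_2(a)=7, v_2(b)=6; units ≡ 5, 1 (mod 8); ε·ε+αω+βω = 0·0+7·0+6·1 ≡ 0  ⇒  (a,b)_2 = +1.
v=5: a=5^-6·(≡2), b=5^-6·(≡3) mod 5; (2|5)=-1, (3|5)=-1; (−1)^{-6·-6·2}·(-1)^-6·(-1)^-6 = +1.
Ram(-182, 33) = {7, 13}; no ℚ_7-point on the conic.

[7, 13]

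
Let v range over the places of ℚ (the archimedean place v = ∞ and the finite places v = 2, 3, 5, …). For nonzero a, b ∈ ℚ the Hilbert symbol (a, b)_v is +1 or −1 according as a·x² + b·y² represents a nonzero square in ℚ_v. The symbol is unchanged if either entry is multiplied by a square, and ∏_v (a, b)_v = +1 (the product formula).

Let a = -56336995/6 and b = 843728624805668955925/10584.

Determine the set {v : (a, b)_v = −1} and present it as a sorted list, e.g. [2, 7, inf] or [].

Mod squares: a ≡ -16530, b ≡ 78. Check v ∈ {∞, 2, 3, 5, 7, 11, 13, 19, 29}.
v=29: a=29^1·(≡14), b=29^2·(≡25) mod 29; (14|29)=-1, (25|29)=+1; (−1)^{1·2·14}·(-1)^2·(+1)^1 = +1.
v=5: a=5^1·(≡1), b=5^2·(≡3) mod 5; (1|5)=+1, (3|5)=-1; (−1)^{1·2·2}·(+1)^2·(-1)^1 = -1.
v=11: a=11^2·(≡4), b=11^6·(≡5) mod 11; (4|11)=+1, (5|11)=+1; (−1)^{2·6·5}·(+1)^6·(+1)^2 = +1.
v=3: a=3^-1·(≡1), b=3^-3·(≡2) mod 3; (1|3)=+1, (2|3)=-1; (−1)^{-1·-3·1}·(+1)^-3·(-1)^-1 = +1.
v=7: a=7^0·(≡1), b=7^-2·(≡2) mod 7; (1|7)=+1, (2|7)=+1; (−1)^{0·-2·3}·(+1)^-2·(+1)^0 = +1.
v=13: a=13^2·(≡5), b=13^7·(≡6) mod 13; (5|13)=-1, (6|13)=-1; (−1)^{2·7·6}·(-1)^7·(-1)^2 = -1.
v=2: v_2(a)=-1, v_2(b)=-3; units ≡ 7, 7 (mod 8); ε·ε+αω+βω = 1·1+-1·0+-3·0 ≡ 1  ⇒  (a,b)_2 = -1.
v=∞: -16530 < 0 and 78 > 0  ⇒  (a,b)_∞ = +1.
v=19: a=19^1·(≡9), b=19^2·(≡15) mod 19; (9|19)=+1, (15|19)=-1; (−1)^{1·2·9}·(+1)^2·(-1)^1 = -1.
Ram(-16530, 78) = {2, 5, 13, 19}; no ℚ_2-point on the conic.

[2, 5, 13, 19]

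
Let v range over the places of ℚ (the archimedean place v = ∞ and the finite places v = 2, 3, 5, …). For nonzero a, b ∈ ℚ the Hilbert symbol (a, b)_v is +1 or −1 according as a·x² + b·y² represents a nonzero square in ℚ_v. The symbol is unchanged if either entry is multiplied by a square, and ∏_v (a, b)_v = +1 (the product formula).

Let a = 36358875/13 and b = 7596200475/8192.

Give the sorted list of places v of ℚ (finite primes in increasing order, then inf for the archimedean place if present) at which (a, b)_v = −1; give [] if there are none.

Mod squares: a ≡ 25935, b ≡ 38. Check v ∈ {∞, 2, 3, 5, 7, 13, 19, 31, 43}.
v=∞: 25935 > 0 and 38 > 0  ⇒  (a,b)_∞ = +1.
v=19: a=19^1·(≡6), b=19^1·(≡10) mod 19; (6|19)=+1, (10|19)=-1; (−1)^{1·1·9}·(+1)^1·(-1)^1 = +1.
v=43: a=43^0·(≡14), b=43^2·(≡24) mod 43; (14|43)=+1, (24|43)=+1; (−1)^{0·2·21}·(+1)^2·(+1)^0 = +1.
v=7: a=7^1·(≡1), b=7^0·(≡5) mod 7; (1|7)=+1, (5|7)=-1; (−1)^{1·0·3}·(+1)^0·(-1)^1 = -1.
v=13: a=13^-1·(≡7), b=13^0·(≡3) mod 13; (7|13)=-1, (3|13)=+1; (−1)^{-1·0·6}·(-1)^0·(+1)^-1 = +1.
v=3: a=3^7·(≡2), b=3^2·(≡2) mod 3; (2|3)=-1, (2|3)=-1; (−1)^{7·2·1}·(-1)^2·(-1)^7 = -1.
v=2: v_2(a)=0, v_2(b)=-13; units ≡ 7, 3 (mod 8); ε·ε+αω+βω = 1·1+0·1+-13·0 ≡ 1  ⇒  (a,b)_2 = -1.
v=31: a=31^0·(≡7), b=31^2·(≡8) mod 31; (7|31)=+1, (8|31)=+1; (−1)^{0·2·15}·(+1)^2·(+1)^0 = +1.
v=5: a=5^3·(≡2), b=5^2·(≡2) mod 5; (2|5)=-1, (2|5)=-1; (−1)^{3·2·2}·(-1)^2·(-1)^3 = -1.
(25935, 38 / ℚ) ramifies at {2, 3, 5, 7}: a division algebra.

[2, 3, 5, 7]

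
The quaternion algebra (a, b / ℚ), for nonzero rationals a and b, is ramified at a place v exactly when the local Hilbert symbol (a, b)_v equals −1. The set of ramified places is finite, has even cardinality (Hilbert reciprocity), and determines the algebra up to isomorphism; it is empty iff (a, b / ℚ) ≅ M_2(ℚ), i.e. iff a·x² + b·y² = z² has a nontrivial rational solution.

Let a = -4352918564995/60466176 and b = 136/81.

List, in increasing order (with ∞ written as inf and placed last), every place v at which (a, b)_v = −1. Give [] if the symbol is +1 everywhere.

[2, 13, 17, 19]

Mod squares: a ≡ -20995, b ≡ 34. Check v ∈ {∞, 2, 3, 5, 7, 11, 13, 17, 19}.
v=3: a=3^-10·(≡2), b=3^-4·(≡1) mod 3; (2|3)=-1, (1|3)=+1; (−1)^{-10·-4·1}·(-1)^-4·(+1)^-10 = +1.
v=7: a=7^2·(≡5), b=7^0·(≡6) mod 7; (5|7)=-1, (6|7)=-1; (−1)^{2·0·3}·(-1)^0·(-1)^2 = +1.
v=13: a=13^1·(≡4), b=13^0·(≡2) mod 13; (4|13)=+1, (2|13)=-1; (−1)^{1·0·6}·(+1)^0·(-1)^1 = -1.
v=19: a=19^1·(≡5), b=19^0·(≡12) mod 19; (5|19)=+1, (12|19)=-1; (−1)^{1·0·9}·(+1)^0·(-1)^1 = -1.
v=17: a=17^3·(≡7), b=17^1·(≡15) mod 17; (7|17)=-1, (15|17)=+1; (−1)^{3·1·8}·(-1)^1·(+1)^3 = -1.
v=11: a=11^4·(≡5), b=11^0·(≡1) mod 11; (5|11)=+1, (1|11)=+1; (−1)^{4·0·5}·(+1)^0·(+1)^4 = +1.
v=∞: -20995 < 0 and 34 > 0  ⇒  (a,b)_∞ = +1.
v=2: v_2(a)=-10, v_2(b)=3; units ≡ 5, 1 (mod 8); ε·ε+αω+βω = 0·0+-10·0+3·1 ≡ 1  ⇒  (a,b)_2 = -1.
v=5: a=5^1·(≡1), b=5^0·(≡1) mod 5; (1|5)=+1, (1|5)=+1; (−1)^{1·0·2}·(+1)^0·(+1)^1 = +1.
(-20995, 34 / ℚ) ramifies at {2, 13, 17, 19}: a division algebra.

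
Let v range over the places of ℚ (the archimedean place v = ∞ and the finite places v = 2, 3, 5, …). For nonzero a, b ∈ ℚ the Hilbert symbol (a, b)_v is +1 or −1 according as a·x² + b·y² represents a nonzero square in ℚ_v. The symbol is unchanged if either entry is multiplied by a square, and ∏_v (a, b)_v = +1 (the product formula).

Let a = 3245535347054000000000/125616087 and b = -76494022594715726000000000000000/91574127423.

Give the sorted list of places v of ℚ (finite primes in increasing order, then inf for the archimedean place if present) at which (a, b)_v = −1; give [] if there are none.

Mod squares: a ≡ 805, b ≡ -387205. Check v ∈ {∞, 2, 3, 5, 7, 11, 13, 19, 23, 37, 41}.
v=23: a=23^-1·(≡8), b=23^-1·(≡18) mod 23; (8|23)=+1, (18|23)=+1; (−1)^{-1·-1·11}·(+1)^-1·(+1)^-1 = -1.
v=7: a=7^3·(≡6), b=7^5·(≡5) mod 7; (6|7)=-1, (5|7)=-1; (−1)^{3·5·3}·(-1)^5·(-1)^3 = -1.
v=2: v_2(a)=10, v_2(b)=16; units ≡ 5, 3 (mod 8); ε·ε+αω+βω = 0·1+10·1+16·1 ≡ 0  ⇒  (a,b)_2 = +1.
v=19: a=19^-2·(≡1), b=19^-2·(≡13) mod 19; (1|19)=+1, (13|19)=-1; (−1)^{-2·-2·9}·(+1)^-2·(-1)^-2 = +1.
v=37: a=37^2·(≡10), b=37^3·(≡14) mod 37; (10|37)=+1, (14|37)=-1; (−1)^{2·3·18}·(+1)^3·(-1)^2 = +1.
v=41: a=41^-2·(≡27), b=41^-2·(≡25) mod 41; (27|41)=-1, (25|41)=+1; (−1)^{-2·-2·20}·(-1)^-2·(+1)^-2 = +1.
v=11: a=11^2·(≡7), b=11^2·(≡2) mod 11; (7|11)=-1, (2|11)=-1; (−1)^{2·2·5}·(-1)^2·(-1)^2 = +1.
v=3: a=3^-2·(≡1), b=3^-8·(≡2) mod 3; (1|3)=+1, (2|3)=-1; (−1)^{-2·-8·1}·(+1)^-8·(-1)^-2 = +1.
v=13: a=13^4·(≡4), b=13^5·(≡2) mod 13; (4|13)=+1, (2|13)=-1; (−1)^{4·5·6}·(+1)^5·(-1)^4 = +1.
v=∞: 805 > 0 and -387205 < 0  ⇒  (a,b)_∞ = +1.
v=5: a=5^9·(≡4), b=5^15·(≡4) mod 5; (4|5)=+1, (4|5)=+1; (−1)^{9·15·2}·(+1)^15·(+1)^9 = +1.
Ram(805, -387205) = {7, 23}; no ℚ_7-point on the conic.

[7, 23]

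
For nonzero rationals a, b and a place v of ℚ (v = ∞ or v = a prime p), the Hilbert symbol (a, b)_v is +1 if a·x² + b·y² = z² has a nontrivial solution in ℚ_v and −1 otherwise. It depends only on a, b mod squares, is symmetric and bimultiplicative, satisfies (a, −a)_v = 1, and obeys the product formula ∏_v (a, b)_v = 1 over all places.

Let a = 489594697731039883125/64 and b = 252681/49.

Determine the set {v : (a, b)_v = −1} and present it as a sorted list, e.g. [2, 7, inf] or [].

Mod squares: a ≡ 305877, b ≡ 252681. Check v ∈ {∞, 2, 3, 5, 7, 11, 13, 19, 23, 31}.
v=2: v_2(a)=-6, v_2(b)=0; units ≡ 5, 1 (mod 8); ε·ε+αω+βω = 0·0+-6·0+0·1 ≡ 0  ⇒  (a,b)_2 = +1.
v=∞: 305877 > 0 and 252681 > 0  ⇒  (a,b)_∞ = +1.
v=7: a=7^0·(≡3), b=7^-2·(≡2) mod 7; (3|7)=-1, (2|7)=+1; (−1)^{0·-2·3}·(-1)^-2·(+1)^0 = +1.
v=23: a=23^1·(≡5), b=23^0·(≡1) mod 23; (5|23)=-1, (1|23)=+1; (−1)^{1·0·11}·(-1)^0·(+1)^1 = +1.
v=19: a=19^4·(≡14), b=19^1·(≡12) mod 19; (14|19)=-1, (12|19)=-1; (−1)^{4·1·9}·(-1)^1·(-1)^4 = -1.
v=5: a=5^4·(≡2), b=5^0·(≡4) mod 5; (2|5)=-1, (4|5)=+1; (−1)^{4·0·2}·(-1)^0·(+1)^4 = +1.
v=11: a=11^3·(≡2), b=11^1·(≡5) mod 11; (2|11)=-1, (5|11)=+1; (−1)^{3·1·5}·(-1)^1·(+1)^3 = +1.
v=3: a=3^1·(≡1), b=3^1·(≡2) mod 3; (1|3)=+1, (2|3)=-1; (−1)^{1·1·1}·(+1)^1·(-1)^1 = +1.
v=13: a=13^3·(≡3), b=13^1·(≡8) mod 13; (3|13)=+1, (8|13)=-1; (−1)^{3·1·6}·(+1)^1·(-1)^3 = -1.
v=31: a=31^3·(≡14), b=31^1·(≡24) mod 31; (14|31)=+1, (24|31)=-1; (−1)^{3·1·15}·(+1)^1·(-1)^3 = +1.
(305877, 252681 / ℚ) ramifies at {13, 19}: a division algebra.

[13, 19]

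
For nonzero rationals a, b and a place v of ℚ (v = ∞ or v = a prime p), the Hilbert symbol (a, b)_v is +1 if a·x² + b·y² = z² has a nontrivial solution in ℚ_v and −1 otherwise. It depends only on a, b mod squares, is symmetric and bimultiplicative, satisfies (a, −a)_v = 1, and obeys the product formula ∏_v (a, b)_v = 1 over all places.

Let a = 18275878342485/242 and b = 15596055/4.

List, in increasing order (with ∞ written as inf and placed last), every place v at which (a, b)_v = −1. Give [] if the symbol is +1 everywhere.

Mod squares: a ≡ 126730, b ≡ 1732895. Check v ∈ {∞, 2, 3, 5, 11, 17, 19, 23, 29, 37}.
v=17: a=17^2·(≡7), b=17^1·(≡11) mod 17; (7|17)=-1, (11|17)=-1; (−1)^{2·1·8}·(-1)^1·(-1)^2 = -1.
v=23: a=23^1·(≡18), b=23^0·(≡2) mod 23; (18|23)=+1, (2|23)=+1; (−1)^{1·0·11}·(+1)^0·(+1)^1 = +1.
v=19: a=19^1·(≡1), b=19^1·(≡16) mod 19; (1|19)=+1, (16|19)=+1; (−1)^{1·1·9}·(+1)^1·(+1)^1 = -1.
v=5: a=5^1·(≡1), b=5^1·(≡4) mod 5; (1|5)=+1, (4|5)=+1; (−1)^{1·1·2}·(+1)^1·(+1)^1 = +1.
v=29: a=29^1·(≡5), b=29^1·(≡12) mod 29; (5|29)=+1, (12|29)=-1; (−1)^{1·1·14}·(+1)^1·(-1)^1 = -1.
v=2: v_2(a)=-1, v_2(b)=-2; units ≡ 5, 7 (mod 8); ε·ε+αω+βω = 0·1+-1·0+-2·1 ≡ 0  ⇒  (a,b)_2 = +1.
v=3: a=3^6·(≡1), b=3^2·(≡2) mod 3; (1|3)=+1, (2|3)=-1; (−1)^{6·2·1}·(+1)^2·(-1)^6 = +1.
v=11: a=11^-2·(≡8), b=11^0·(≡6) mod 11; (8|11)=-1, (6|11)=-1; (−1)^{-2·0·5}·(-1)^0·(-1)^-2 = +1.
v=∞: 126730 > 0 and 1732895 > 0  ⇒  (a,b)_∞ = +1.
v=37: a=37^2·(≡5), b=37^1·(≡12) mod 37; (5|37)=-1, (12|37)=+1; (−1)^{2·1·18}·(-1)^1·(+1)^2 = -1.
(126730, 1732895 / ℚ) ramifies at {17, 19, 29, 37}: a division algebra.

[17, 19, 29, 37]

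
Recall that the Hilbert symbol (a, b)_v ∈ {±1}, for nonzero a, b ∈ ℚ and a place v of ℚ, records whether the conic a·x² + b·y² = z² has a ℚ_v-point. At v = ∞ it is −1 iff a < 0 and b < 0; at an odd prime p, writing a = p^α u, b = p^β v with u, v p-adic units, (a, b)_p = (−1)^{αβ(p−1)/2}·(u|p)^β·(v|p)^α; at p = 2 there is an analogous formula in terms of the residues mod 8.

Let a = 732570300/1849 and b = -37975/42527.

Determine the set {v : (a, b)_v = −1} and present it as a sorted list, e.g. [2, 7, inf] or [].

Mod squares: a ≡ 7, b ≡ -713. Check v ∈ {∞, 2, 3, 5, 7, 11, 23, 31, 43}.
v=∞: 7 > 0 and -713 < 0  ⇒  (a,b)_∞ = +1.
v=43: a=43^-2·(≡26), b=43^-2·(≡39) mod 43; (26|43)=-1, (39|43)=-1; (−1)^{-2·-2·21}·(-1)^-2·(-1)^-2 = +1.
v=23: a=23^0·(≡22), b=23^-1·(≡10) mod 23; (22|23)=-1, (10|23)=-1; (−1)^{0·-1·11}·(-1)^-1·(-1)^0 = -1.
v=7: a=7^1·(≡2), b=7^2·(≡1) mod 7; (2|7)=+1, (1|7)=+1; (−1)^{1·2·3}·(+1)^2·(+1)^1 = +1.
v=3: a=3^2·(≡1), b=3^0·(≡1) mod 3; (1|3)=+1, (1|3)=+1; (−1)^{2·0·1}·(+1)^0·(+1)^2 = +1.
v=11: a=11^2·(≡10), b=11^0·(≡8) mod 11; (10|11)=-1, (8|11)=-1; (−1)^{2·0·5}·(-1)^0·(-1)^2 = +1.
v=5: a=5^2·(≡3), b=5^2·(≡3) mod 5; (3|5)=-1, (3|5)=-1; (−1)^{2·2·2}·(-1)^2·(-1)^2 = +1.
v=2: v_2(a)=2, v_2(b)=0; units ≡ 7, 7 (mod 8); ε·ε+αω+βω = 1·1+2·0+0·0 ≡ 1  ⇒  (a,b)_2 = -1.
v=31: a=31^2·(≡16), b=31^1·(≡28) mod 31; (16|31)=+1, (28|31)=+1; (−1)^{2·1·15}·(+1)^1·(+1)^2 = +1.
|Ram(7, -713)| = 2, even; anisotropic at {2, 23}.

[2, 23]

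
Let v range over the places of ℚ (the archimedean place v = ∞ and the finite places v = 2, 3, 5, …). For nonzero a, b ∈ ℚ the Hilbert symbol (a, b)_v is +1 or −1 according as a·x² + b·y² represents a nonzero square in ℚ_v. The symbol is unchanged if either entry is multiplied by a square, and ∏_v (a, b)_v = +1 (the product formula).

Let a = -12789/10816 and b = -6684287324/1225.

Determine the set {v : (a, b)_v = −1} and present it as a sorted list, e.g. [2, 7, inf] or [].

Mod squares: a ≡ -29, b ≡ -81719. Check v ∈ {∞, 2, 3, 5, 7, 11, 13, 17, 19, 23, 29}.
v=2: v_2(a)=-6, v_2(b)=2; units ≡ 3, 1 (mod 8); ε·ε+αω+βω = 1·0+-6·0+2·1 ≡ 0  ⇒  (a,b)_2 = +1.
v=19: a=19^0·(≡11), b=19^1·(≡14) mod 19; (11|19)=+1, (14|19)=-1; (−1)^{0·1·9}·(+1)^1·(-1)^0 = +1.
v=11: a=11^0·(≡5), b=11^3·(≡6) mod 11; (5|11)=+1, (6|11)=-1; (−1)^{0·3·5}·(+1)^3·(-1)^0 = +1.
v=23: a=23^0·(≡19), b=23^1·(≡16) mod 23; (19|23)=-1, (16|23)=+1; (−1)^{0·1·11}·(-1)^1·(+1)^0 = -1.
v=17: a=17^0·(≡3), b=17^1·(≡2) mod 17; (3|17)=-1, (2|17)=+1; (−1)^{0·1·8}·(-1)^1·(+1)^0 = -1.
v=29: a=29^1·(≡6), b=29^0·(≡11) mod 29; (6|29)=+1, (11|29)=-1; (−1)^{1·0·14}·(+1)^0·(-1)^1 = -1.
v=3: a=3^2·(≡1), b=3^0·(≡1) mod 3; (1|3)=+1, (1|3)=+1; (−1)^{2·0·1}·(+1)^0·(+1)^2 = +1.
v=5: a=5^0·(≡1), b=5^-2·(≡4) mod 5; (1|5)=+1, (4|5)=+1; (−1)^{0·-2·2}·(+1)^-2·(+1)^0 = +1.
v=7: a=7^2·(≡5), b=7^-2·(≡5) mod 7; (5|7)=-1, (5|7)=-1; (−1)^{2·-2·3}·(-1)^-2·(-1)^2 = +1.
v=∞: -29 < 0 and -81719 < 0  ⇒  (a,b)_∞ = -1.
v=13: a=13^-2·(≡10), b=13^2·(≡12) mod 13; (10|13)=+1, (12|13)=+1; (−1)^{-2·2·6}·(+1)^2·(+1)^-2 = +1.
Ram(-29, -81719) = {17, 23, 29, ∞}; no ℚ_17-point on the conic.

[17, 23, 29, inf]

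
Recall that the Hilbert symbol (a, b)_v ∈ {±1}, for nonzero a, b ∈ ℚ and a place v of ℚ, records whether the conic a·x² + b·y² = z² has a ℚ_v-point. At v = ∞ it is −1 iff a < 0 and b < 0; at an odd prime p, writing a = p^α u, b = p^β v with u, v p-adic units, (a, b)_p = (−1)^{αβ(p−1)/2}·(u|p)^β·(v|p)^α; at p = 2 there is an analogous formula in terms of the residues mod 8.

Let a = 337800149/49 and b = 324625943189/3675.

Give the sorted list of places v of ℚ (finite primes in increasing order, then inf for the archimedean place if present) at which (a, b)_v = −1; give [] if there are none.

Mod squares: a ≡ 351509, b ≡ 1054527. Check v ∈ {∞, 2, 3, 5, 7, 17, 23, 29, 31}.
v=23: a=23^1·(≡20), b=23^1·(≡14) mod 23; (20|23)=-1, (14|23)=-1; (−1)^{1·1·11}·(-1)^1·(-1)^1 = -1.
v=∞: 351509 > 0 and 1054527 > 0  ⇒  (a,b)_∞ = +1.
v=29: a=29^1·(≡23), b=29^1·(≡2) mod 29; (23|29)=+1, (2|29)=-1; (−1)^{1·1·14}·(+1)^1·(-1)^1 = -1.
v=5: a=5^0·(≡1), b=5^-2·(≡2) mod 5; (1|5)=+1, (2|5)=-1; (−1)^{0·-2·2}·(+1)^-2·(-1)^0 = +1.
v=3: a=3^0·(≡2), b=3^-1·(≡2) mod 3; (2|3)=-1, (2|3)=-1; (−1)^{0·-1·1}·(-1)^-1·(-1)^0 = -1.
v=7: a=7^-2·(≡1), b=7^-2·(≡6) mod 7; (1|7)=+1, (6|7)=-1; (−1)^{-2·-2·3}·(+1)^-2·(-1)^-2 = +1.
v=17: a=17^1·(≡3), b=17^1·(≡16) mod 17; (3|17)=-1, (16|17)=+1; (−1)^{1·1·8}·(-1)^1·(+1)^1 = -1.
v=31: a=31^3·(≡22), b=31^5·(≡16) mod 31; (22|31)=-1, (16|31)=+1; (−1)^{3·5·15}·(-1)^5·(+1)^3 = +1.
v=2: v_2(a)=0, v_2(b)=0; units ≡ 5, 7 (mod 8); ε·ε+αω+βω = 0·1+0·0+0·1 ≡ 0  ⇒  (a,b)_2 = +1.
|Ram(351509, 1054527)| = 4, even; anisotropic at {3, 17, 23, 29}.

[3, 17, 23, 29]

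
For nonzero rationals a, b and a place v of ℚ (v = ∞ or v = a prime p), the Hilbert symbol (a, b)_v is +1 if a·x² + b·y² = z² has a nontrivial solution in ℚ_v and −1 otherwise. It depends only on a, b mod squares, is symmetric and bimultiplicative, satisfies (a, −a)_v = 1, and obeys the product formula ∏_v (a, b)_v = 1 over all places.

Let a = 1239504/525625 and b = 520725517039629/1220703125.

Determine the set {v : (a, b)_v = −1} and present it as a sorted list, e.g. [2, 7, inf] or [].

Mod squares: a ≡ 1581, b ≡ 7905. Check v ∈ {∞, 2, 3, 5, 7, 11, 17, 29, 31}.
v=∞: 1581 > 0 and 7905 > 0  ⇒  (a,b)_∞ = +1.
v=11: a=11^0·(≡2), b=11^4·(≡8) mod 11; (2|11)=-1, (8|11)=-1; (−1)^{0·4·5}·(-1)^4·(-1)^0 = +1.
v=17: a=17^1·(≡8), b=17^3·(≡7) mod 17; (8|17)=+1, (7|17)=-1; (−1)^{1·3·8}·(+1)^3·(-1)^1 = -1.
v=31: a=31^1·(≡9), b=31^3·(≡20) mod 31; (9|31)=+1, (20|31)=+1; (−1)^{1·3·15}·(+1)^3·(+1)^1 = -1.
v=7: a=7^2·(≡6), b=7^0·(≡4) mod 7; (6|7)=-1, (4|7)=+1; (−1)^{2·0·3}·(-1)^0·(+1)^2 = +1.
v=5: a=5^-4·(≡4), b=5^-13·(≡4) mod 5; (4|5)=+1, (4|5)=+1; (−1)^{-4·-13·2}·(+1)^-13·(+1)^-4 = +1.
v=29: a=29^-2·(≡10), b=29^0·(≡21) mod 29; (10|29)=-1, (21|29)=-1; (−1)^{-2·0·14}·(-1)^0·(-1)^-2 = +1.
v=2: v_2(a)=4, v_2(b)=0; units ≡ 5, 1 (mod 8); ε·ε+αω+βω = 0·0+4·0+0·1 ≡ 0  ⇒  (a,b)_2 = +1.
v=3: a=3^1·(≡2), b=3^5·(≡1) mod 3; (2|3)=-1, (1|3)=+1; (−1)^{1·5·1}·(-1)^5·(+1)^1 = +1.
Ram(1581, 7905) = {17, 31}; no ℚ_17-point on the conic.

[17, 31]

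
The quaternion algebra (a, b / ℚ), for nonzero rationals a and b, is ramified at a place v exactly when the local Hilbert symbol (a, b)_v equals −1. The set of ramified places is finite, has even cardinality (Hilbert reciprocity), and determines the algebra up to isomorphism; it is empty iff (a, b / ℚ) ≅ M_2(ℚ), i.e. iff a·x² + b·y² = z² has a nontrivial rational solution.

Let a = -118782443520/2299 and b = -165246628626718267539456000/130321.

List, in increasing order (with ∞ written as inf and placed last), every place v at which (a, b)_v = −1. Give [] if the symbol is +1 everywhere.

[3, 5, 13, 17, 19, inf]

(a, b) ≡ (-20995, -3315) mod (ℚ^×)²; places V = {2, 3, 5, 7, 11, 13, 17, 19, 29, ∞}.
(a,b)_13: α=1, u≡9; β=3, v≡5 (mod 13); (9|13)=+1, (5|13)=-1; sign (−1)^0·+1^3·-1^1 = -1.
(a,b)_19: α=-1, u≡9; β=-4, v≡18 (mod 19); (9|19)=+1, (18|19)=-1; sign (−1)^0·+1^-4·-1^-1 = -1.
(a,b)_∞: sgn(-20995)=−, sgn(-3315)=−, so -1.
(a,b)_17: α=1, u≡3; β=3, v≡15 (mod 17); (3|17)=-1, (15|17)=+1; sign (−1)^0·-1^3·+1^1 = -1.
(a,b)_7: α=0, u≡5; β=2, v≡6 (mod 7); (5|7)=-1, (6|7)=-1; sign (−1)^0·-1^2·-1^0 = +1.
(a,b)_29: α=0, u≡28; β=2, v≡7 (mod 29); (28|29)=+1, (7|29)=+1; sign (−1)^0·+1^2·+1^0 = +1.
(a,b)_11: α=-2, u≡5; β=0, v≡10 (mod 11); (5|11)=+1, (10|11)=-1; sign (−1)^0·+1^0·-1^-2 = +1.
(a,b)_2: α=14, β=24; u≡5, v≡5 (mod 8); ε(u)ε(v)=0·0, αω(v)=14·1, βω(u)=24·1; sum ≡ 0  ⇒  +1.
(a,b)_5: α=1, u≡4; β=3, v≡2 (mod 5); (4|5)=+1, (2|5)=-1; sign (−1)^0·+1^3·-1^1 = -1.
(a,b)_3: α=8, u≡2; β=11, v≡2 (mod 3); (2|3)=-1, (2|3)=-1; sign (−1)^0·-1^11·-1^8 = -1.
|Ram(-20995, -3315)| = 6, even; anisotropic at {3, 5, 13, 17, 19, ∞}.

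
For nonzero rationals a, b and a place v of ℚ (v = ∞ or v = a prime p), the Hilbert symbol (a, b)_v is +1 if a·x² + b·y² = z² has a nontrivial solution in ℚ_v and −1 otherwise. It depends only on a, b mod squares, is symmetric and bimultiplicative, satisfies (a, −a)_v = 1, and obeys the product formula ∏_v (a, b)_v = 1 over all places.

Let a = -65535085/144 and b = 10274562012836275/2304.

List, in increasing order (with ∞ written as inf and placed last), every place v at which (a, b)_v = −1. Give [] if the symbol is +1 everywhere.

(a, b) ≡ (-226765, 19) mod (ℚ^×)²; places V = {2, 3, 5, 7, 11, 17, 19, 31, ∞}.
(a,b)_31: α=1, u≡16; β=0, v≡19 (mod 31); (16|31)=+1, (19|31)=+1; sign (−1)^0·+1^0·+1^1 = +1.
(a,b)_3: α=-2, u≡2; β=-2, v≡1 (mod 3); (2|3)=-1, (1|3)=+1; sign (−1)^0·-1^-2·+1^-2 = +1.
(a,b)_5: α=1, u≡2; β=2, v≡4 (mod 5); (2|5)=-1, (4|5)=+1; sign (−1)^0·-1^2·+1^1 = +1.
(a,b)_2: α=-4, β=-8; u≡3, v≡3 (mod 8); ε(u)ε(v)=1·1, αω(v)=-4·1, βω(u)=-8·1; sum ≡ 1  ⇒  -1.
(a,b)_7: α=1, u≡4; β=2, v≡6 (mod 7); (4|7)=+1, (6|7)=-1; sign (−1)^0·+1^2·-1^1 = -1.
(a,b)_∞: sgn(-226765)=−, sgn(19)=+, so +1.
(a,b)_19: α=1, u≡11; β=3, v≡9 (mod 19); (11|19)=+1, (9|19)=+1; sign (−1)^1·+1^3·+1^1 = -1.
(a,b)_17: α=2, u≡4; β=4, v≡13 (mod 17); (4|17)=+1, (13|17)=+1; sign (−1)^0·+1^4·+1^2 = +1.
(a,b)_11: α=1, u≡8; β=4, v≡8 (mod 11); (8|11)=-1, (8|11)=-1; sign (−1)^0·-1^4·-1^1 = -1.
Ram(-226765, 19) = {2, 7, 11, 19}; no ℚ_2-point on the conic.

[2, 7, 11, 19]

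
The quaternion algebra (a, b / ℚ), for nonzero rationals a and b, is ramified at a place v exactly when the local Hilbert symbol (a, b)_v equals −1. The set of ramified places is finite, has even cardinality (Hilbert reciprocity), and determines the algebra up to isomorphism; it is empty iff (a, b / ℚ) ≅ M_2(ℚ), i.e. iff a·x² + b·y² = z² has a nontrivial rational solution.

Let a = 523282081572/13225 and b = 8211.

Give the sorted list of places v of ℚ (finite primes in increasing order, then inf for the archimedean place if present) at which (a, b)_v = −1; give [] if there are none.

Mod squares: a ≡ 17, b ≡ 8211. Check v ∈ {∞, 2, 3, 5, 7, 17, 19, 23}.
v=7: a=7^0·(≡6), b=7^1·(≡4) mod 7; (6|7)=-1, (4|7)=+1; (−1)^{0·1·3}·(-1)^1·(+1)^0 = -1.
v=2: v_2(a)=2, v_2(b)=0; units ≡ 1, 3 (mod 8); ε·ε+αω+βω = 0·1+2·1+0·0 ≡ 0  ⇒  (a,b)_2 = +1.
v=5: a=5^-2·(≡3), b=5^0·(≡1) mod 5; (3|5)=-1, (1|5)=+1; (−1)^{-2·0·2}·(-1)^0·(+1)^-2 = +1.
v=19: a=19^4·(≡5), b=19^0·(≡3) mod 19; (5|19)=+1, (3|19)=-1; (−1)^{4·0·9}·(+1)^0·(-1)^4 = +1.
v=17: a=17^1·(≡15), b=17^1·(≡7) mod 17; (15|17)=+1, (7|17)=-1; (−1)^{1·1·8}·(+1)^1·(-1)^1 = -1.
v=∞: 17 > 0 and 8211 > 0  ⇒  (a,b)_∞ = +1.
v=3: a=3^10·(≡2), b=3^1·(≡1) mod 3; (2|3)=-1, (1|3)=+1; (−1)^{10·1·1}·(-1)^1·(+1)^10 = -1.
v=23: a=23^-2·(≡11), b=23^1·(≡12) mod 23; (11|23)=-1, (12|23)=+1; (−1)^{-2·1·11}·(-1)^1·(+1)^-2 = -1.
Ram(17, 8211) = {3, 7, 17, 23}; no ℚ_3-point on the conic.

[3, 7, 17, 23]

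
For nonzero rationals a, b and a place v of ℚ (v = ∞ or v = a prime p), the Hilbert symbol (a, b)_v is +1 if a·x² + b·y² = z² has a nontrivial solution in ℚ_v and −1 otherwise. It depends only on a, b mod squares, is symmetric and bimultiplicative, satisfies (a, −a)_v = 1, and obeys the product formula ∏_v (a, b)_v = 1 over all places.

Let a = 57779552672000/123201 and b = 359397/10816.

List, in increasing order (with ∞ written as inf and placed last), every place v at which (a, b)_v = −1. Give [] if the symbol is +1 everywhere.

[5, 17, 19, 23]

(a, b) ≡ (37145, 493) mod (ℚ^×)²; places V = {2, 3, 5, 13, 17, 19, 23, 29, ∞}.
(a,b)_2: α=8, β=-6; u≡1, v≡5 (mod 8); ε(u)ε(v)=0·0, αω(v)=8·1, βω(u)=-6·0; sum ≡ 0  ⇒  +1.
(a,b)_29: α=2, u≡25; β=1, v≡19 (mod 29); (25|29)=+1, (19|29)=-1; sign (−1)^0·+1^1·-1^2 = +1.
(a,b)_5: α=3, u≡1; β=0, v≡2 (mod 5); (1|5)=+1, (2|5)=-1; sign (−1)^0·+1^0·-1^3 = -1.
(a,b)_∞: sgn(37145)=+, sgn(493)=+, so +1.
(a,b)_19: α=1, u≡5; β=0, v≡10 (mod 19); (5|19)=+1, (10|19)=-1; sign (−1)^0·+1^0·-1^1 = -1.
(a,b)_17: α=3, u≡16; β=1, v≡11 (mod 17); (16|17)=+1, (11|17)=-1; sign (−1)^0·+1^1·-1^3 = -1.
(a,b)_13: α=-2, u≡3; β=-2, v≡1 (mod 13); (3|13)=+1, (1|13)=+1; sign (−1)^0·+1^-2·+1^-2 = +1.
(a,b)_23: α=1, u≡22; β=0, v≡19 (mod 23); (22|23)=-1, (19|23)=-1; sign (−1)^0·-1^0·-1^1 = -1.
(a,b)_3: α=-6, u≡2; β=6, v≡1 (mod 3); (2|3)=-1, (1|3)=+1; sign (−1)^0·-1^6·+1^-6 = +1.
(37145, 493 / ℚ) ramifies at {5, 17, 19, 23}: a division algebra.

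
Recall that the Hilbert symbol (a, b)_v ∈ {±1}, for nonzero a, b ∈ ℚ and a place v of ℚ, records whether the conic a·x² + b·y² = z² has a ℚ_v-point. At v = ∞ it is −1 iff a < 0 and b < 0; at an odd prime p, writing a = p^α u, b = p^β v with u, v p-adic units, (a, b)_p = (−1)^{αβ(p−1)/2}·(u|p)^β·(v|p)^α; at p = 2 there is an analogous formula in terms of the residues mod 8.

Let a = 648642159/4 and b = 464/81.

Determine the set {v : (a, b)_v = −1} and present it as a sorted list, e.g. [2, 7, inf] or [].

[19, 47]

(a, b) ≡ (595631, 29) mod (ℚ^×)²; places V = {2, 3, 11, 19, 23, 29, 47, ∞}.
(a,b)_11: α=2, u≡4; β=0, v≡6 (mod 11); (4|11)=+1, (6|11)=-1; sign (−1)^0·+1^0·-1^2 = +1.
(a,b)_19: α=1, u≡8; β=0, v≡13 (mod 19); (8|19)=-1, (13|19)=-1; sign (−1)^0·-1^0·-1^1 = -1.
(a,b)_∞: sgn(595631)=+, sgn(29)=+, so +1.
(a,b)_3: α=2, u≡2; β=-4, v≡2 (mod 3); (2|3)=-1, (2|3)=-1; sign (−1)^0·-1^-4·-1^2 = +1.
(a,b)_47: α=1, u≡13; β=0, v≡33 (mod 47); (13|47)=-1, (33|47)=-1; sign (−1)^0·-1^0·-1^1 = -1.
(a,b)_23: α=1, u≡21; β=0, v≡8 (mod 23); (21|23)=-1, (8|23)=+1; sign (−1)^0·-1^0·+1^1 = +1.
(a,b)_2: α=-2, β=4; u≡7, v≡5 (mod 8); ε(u)ε(v)=1·0, αω(v)=-2·1, βω(u)=4·0; sum ≡ 0  ⇒  +1.
(a,b)_29: α=1, u≡28; β=1, v≡7 (mod 29); (28|29)=+1, (7|29)=+1; sign (−1)^0·+1^1·+1^1 = +1.
(595631, 29 / ℚ) ramifies at {19, 47}: a division algebra.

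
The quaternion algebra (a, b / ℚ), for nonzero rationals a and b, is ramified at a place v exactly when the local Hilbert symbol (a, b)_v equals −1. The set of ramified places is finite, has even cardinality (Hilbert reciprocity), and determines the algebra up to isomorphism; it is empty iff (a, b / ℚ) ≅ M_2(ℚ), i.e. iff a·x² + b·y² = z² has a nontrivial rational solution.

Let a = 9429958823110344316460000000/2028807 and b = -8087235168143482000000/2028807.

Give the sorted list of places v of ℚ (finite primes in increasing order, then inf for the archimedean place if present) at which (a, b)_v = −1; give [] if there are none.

Mod squares: a ≡ 28405, b ≡ -10166. Check v ∈ {∞, 2, 3, 5, 11, 13, 17, 19, 23, 41}.
v=2: v_2(a)=8, v_2(b)=7; units ≡ 5, 5 (mod 8); ε·ε+αω+βω = 0·0+8·1+7·1 ≡ 1  ⇒  (a,b)_2 = -1.
v=23: a=23^-1·(≡8), b=23^-1·(≡8) mod 23; (8|23)=+1, (8|23)=+1; (−1)^{-1·-1·11}·(+1)^-1·(+1)^-1 = -1.
v=11: a=11^-2·(≡1), b=11^-2·(≡4) mod 11; (1|11)=+1, (4|11)=+1; (−1)^{-2·-2·5}·(+1)^-2·(+1)^-2 = +1.
v=∞: 28405 > 0 and -10166 < 0  ⇒  (a,b)_∞ = +1.
v=13: a=13^1·(≡1), b=13^1·(≡8) mod 13; (1|13)=+1, (8|13)=-1; (−1)^{1·1·6}·(+1)^1·(-1)^1 = -1.
v=3: a=3^-6·(≡1), b=3^-6·(≡1) mod 3; (1|3)=+1, (1|3)=+1; (−1)^{-6·-6·1}·(+1)^-6·(+1)^-6 = +1.
v=5: a=5^7·(≡4), b=5^6·(≡1) mod 5; (4|5)=+1, (1|5)=+1; (−1)^{7·6·2}·(+1)^6·(+1)^7 = +1.
v=41: a=41^2·(≡36), b=41^2·(≡20) mod 41; (36|41)=+1, (20|41)=+1; (−1)^{2·2·20}·(+1)^2·(+1)^2 = +1.
v=19: a=19^7·(≡10), b=19^4·(≡10) mod 19; (10|19)=-1, (10|19)=-1; (−1)^{7·4·9}·(-1)^4·(-1)^7 = -1.
v=17: a=17^6·(≡4), b=17^5·(≡11) mod 17; (4|17)=+1, (11|17)=-1; (−1)^{6·5·8}·(+1)^5·(-1)^6 = +1.
|Ram(28405, -10166)| = 4, even; anisotropic at {2, 13, 19, 23}.

[2, 13, 19, 23]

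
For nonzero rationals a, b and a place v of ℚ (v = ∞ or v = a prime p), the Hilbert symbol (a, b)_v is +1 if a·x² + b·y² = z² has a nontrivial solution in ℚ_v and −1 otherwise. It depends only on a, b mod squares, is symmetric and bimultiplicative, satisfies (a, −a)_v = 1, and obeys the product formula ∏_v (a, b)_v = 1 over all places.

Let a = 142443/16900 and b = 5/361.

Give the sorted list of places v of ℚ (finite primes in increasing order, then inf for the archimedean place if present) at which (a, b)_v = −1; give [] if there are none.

(a, b) ≡ (323, 5) mod (ℚ^×)²; places V = {2, 3, 5, 7, 13, 17, 19, ∞}.
(a,b)_13: α=-2, u≡6; β=0, v≡7 (mod 13); (6|13)=-1, (7|13)=-1; sign (−1)^0·-1^0·-1^-2 = +1.
(a,b)_19: α=1, u≡16; β=-2, v≡5 (mod 19); (16|19)=+1, (5|19)=+1; sign (−1)^0·+1^-2·+1^1 = +1.
(a,b)_3: α=2, u≡2; β=0, v≡2 (mod 3); (2|3)=-1, (2|3)=-1; sign (−1)^0·-1^0·-1^2 = +1.
(a,b)_17: α=1, u≡16; β=0, v≡14 (mod 17); (16|17)=+1, (14|17)=-1; sign (−1)^0·+1^0·-1^1 = -1.
(a,b)_5: α=-2, u≡3; β=1, v≡1 (mod 5); (3|5)=-1, (1|5)=+1; sign (−1)^0·-1^1·+1^-2 = -1.
(a,b)_2: α=-2, β=0; u≡3, v≡5 (mod 8); ε(u)ε(v)=1·0, αω(v)=-2·1, βω(u)=0·1; sum ≡ 0  ⇒  +1.
(a,b)_7: α=2, u≡1; β=0, v≡3 (mod 7); (1|7)=+1, (3|7)=-1; sign (−1)^0·+1^0·-1^2 = +1.
(a,b)_∞: sgn(323)=+, sgn(5)=+, so +1.
Ram(323, 5) = {5, 17}; no ℚ_5-point on the conic.

[5, 17]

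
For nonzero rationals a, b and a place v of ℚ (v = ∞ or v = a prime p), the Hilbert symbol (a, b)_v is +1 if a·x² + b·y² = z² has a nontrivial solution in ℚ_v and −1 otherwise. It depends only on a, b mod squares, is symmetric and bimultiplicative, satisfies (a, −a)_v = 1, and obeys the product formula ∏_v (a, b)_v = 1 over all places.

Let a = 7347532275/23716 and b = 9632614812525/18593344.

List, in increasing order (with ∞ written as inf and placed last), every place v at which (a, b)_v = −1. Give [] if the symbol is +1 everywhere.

Mod squares: a ≡ 19, b ≡ 69. Check v ∈ {∞, 2, 3, 5, 7, 11, 19, 23}.
v=3: a=3^4·(≡1), b=3^5·(≡2) mod 3; (1|3)=+1, (2|3)=-1; (−1)^{4·5·1}·(+1)^5·(-1)^4 = +1.
v=7: a=7^-2·(≡6), b=7^-4·(≡6) mod 7; (6|7)=-1, (6|7)=-1; (−1)^{-2·-4·3}·(-1)^-4·(-1)^-2 = +1.
v=19: a=19^3·(≡6), b=19^4·(≡3) mod 19; (6|19)=+1, (3|19)=-1; (−1)^{3·4·9}·(+1)^4·(-1)^3 = -1.
v=2: v_2(a)=-2, v_2(b)=-6; units ≡ 3, 5 (mod 8); ε·ε+αω+βω = 1·0+-2·1+-6·1 ≡ 0  ⇒  (a,b)_2 = +1.
v=5: a=5^2·(≡1), b=5^2·(≡4) mod 5; (1|5)=+1, (4|5)=+1; (−1)^{2·2·2}·(+1)^2·(+1)^2 = +1.
v=∞: 19 > 0 and 69 > 0  ⇒  (a,b)_∞ = +1.
v=23: a=23^2·(≡17), b=23^3·(≡13) mod 23; (17|23)=-1, (13|23)=+1; (−1)^{2·3·11}·(-1)^3·(+1)^2 = -1.
v=11: a=11^-2·(≡8), b=11^-2·(≡9) mod 11; (8|11)=-1, (9|11)=+1; (−1)^{-2·-2·5}·(-1)^-2·(+1)^-2 = +1.
Ram(19, 69) = {19, 23}; no ℚ_19-point on the conic.

[19, 23]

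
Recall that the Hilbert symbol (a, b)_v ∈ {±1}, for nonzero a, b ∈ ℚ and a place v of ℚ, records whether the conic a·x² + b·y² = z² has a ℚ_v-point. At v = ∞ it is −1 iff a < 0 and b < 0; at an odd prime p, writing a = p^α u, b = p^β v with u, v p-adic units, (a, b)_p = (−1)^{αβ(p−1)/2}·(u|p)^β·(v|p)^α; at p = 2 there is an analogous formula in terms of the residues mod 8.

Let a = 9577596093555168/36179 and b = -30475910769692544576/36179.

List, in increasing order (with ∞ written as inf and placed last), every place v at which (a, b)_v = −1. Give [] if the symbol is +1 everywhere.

[2, 43]

(a, b) ≡ (18538, -14746979) mod (ℚ^×)²; places V = {2, 3, 7, 11, 13, 23, 31, 37, 43, ∞}.
(a,b)_31: α=3, u≡19; β=3, v≡23 (mod 31); (19|31)=+1, (23|31)=-1; sign (−1)^1·+1^3·-1^3 = +1.
(a,b)_11: α=-2, u≡4; β=-2, v≡10 (mod 11); (4|11)=+1, (10|11)=-1; sign (−1)^0·+1^-2·-1^-2 = +1.
(a,b)_37: α=2, u≡10; β=3, v≡28 (mod 37); (10|37)=+1, (28|37)=+1; sign (−1)^0·+1^3·+1^2 = +1.
(a,b)_3: α=4, u≡1; β=4, v≡1 (mod 3); (1|3)=+1, (1|3)=+1; sign (−1)^0·+1^4·+1^4 = +1.
(a,b)_43: α=2, u≡37; β=3, v≡14 (mod 43); (37|43)=-1, (14|43)=+1; sign (−1)^0·-1^3·+1^2 = -1.
(a,b)_2: α=5, β=6; u≡5, v≡5 (mod 8); ε(u)ε(v)=0·0, αω(v)=5·1, βω(u)=6·1; sum ≡ 1  ⇒  -1.
(a,b)_7: α=2, u≡2; β=2, v≡6 (mod 7); (2|7)=+1, (6|7)=-1; sign (−1)^0·+1^2·-1^2 = +1.
(a,b)_∞: sgn(18538)=+, sgn(-14746979)=−, so +1.
(a,b)_13: α=-1, u≡3; β=-1, v≡9 (mod 13); (3|13)=+1, (9|13)=+1; sign (−1)^0·+1^-1·+1^-1 = +1.
(a,b)_23: α=-1, u≡6; β=-1, v≡21 (mod 23); (6|23)=+1, (21|23)=-1; sign (−1)^1·+1^-1·-1^-1 = +1.
|Ram(18538, -14746979)| = 2, even; anisotropic at {2, 43}.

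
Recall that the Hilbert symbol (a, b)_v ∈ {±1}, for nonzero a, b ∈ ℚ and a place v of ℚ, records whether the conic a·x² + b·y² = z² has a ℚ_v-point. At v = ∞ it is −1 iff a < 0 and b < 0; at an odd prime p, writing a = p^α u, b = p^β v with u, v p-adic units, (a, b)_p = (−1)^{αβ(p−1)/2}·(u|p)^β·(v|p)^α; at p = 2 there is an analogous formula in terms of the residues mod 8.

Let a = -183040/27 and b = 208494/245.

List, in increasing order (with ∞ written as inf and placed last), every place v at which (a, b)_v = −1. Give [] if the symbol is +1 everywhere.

Mod squares: a ≡ -2145, b ≡ 1430. Check v ∈ {∞, 2, 3, 5, 7, 11, 13}.
v=∞: -2145 < 0 and 1430 > 0  ⇒  (a,b)_∞ = +1.
v=2: v_2(a)=8, v_2(b)=1; units ≡ 7, 3 (mod 8); ε·ε+αω+βω = 1·1+8·1+1·0 ≡ 1  ⇒  (a,b)_2 = -1.
v=7: a=7^0·(≡4), b=7^-2·(≡4) mod 7; (4|7)=+1, (4|7)=+1; (−1)^{0·-2·3}·(+1)^-2·(+1)^0 = +1.
v=5: a=5^1·(≡1), b=5^-1·(≡1) mod 5; (1|5)=+1, (1|5)=+1; (−1)^{1·-1·2}·(+1)^-1·(+1)^1 = +1.
v=11: a=11^1·(≡5), b=11^1·(≡4) mod 11; (5|11)=+1, (4|11)=+1; (−1)^{1·1·5}·(+1)^1·(+1)^1 = -1.
v=13: a=13^1·(≡12), b=13^1·(≡2) mod 13; (12|13)=+1, (2|13)=-1; (−1)^{1·1·6}·(+1)^1·(-1)^1 = -1.
v=3: a=3^-3·(≡2), b=3^6·(≡2) mod 3; (2|3)=-1, (2|3)=-1; (−1)^{-3·6·1}·(-1)^6·(-1)^-3 = -1.
(-2145, 1430 / ℚ) ramifies at {2, 3, 11, 13}: a division algebra.

[2, 3, 11, 13]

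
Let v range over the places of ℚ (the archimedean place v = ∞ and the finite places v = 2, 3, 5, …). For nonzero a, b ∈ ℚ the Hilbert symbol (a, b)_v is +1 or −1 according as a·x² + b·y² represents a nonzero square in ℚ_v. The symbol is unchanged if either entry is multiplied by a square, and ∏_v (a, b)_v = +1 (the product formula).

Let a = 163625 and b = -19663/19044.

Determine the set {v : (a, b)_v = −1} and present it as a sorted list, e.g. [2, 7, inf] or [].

[5, 17]

Mod squares: a ≡ 6545, b ≡ -7. Check v ∈ {∞, 2, 3, 5, 7, 11, 17, 23, 53}.
v=23: a=23^0·(≡3), b=23^-2·(≡9) mod 23; (3|23)=+1, (9|23)=+1; (−1)^{0·-2·11}·(+1)^-2·(+1)^0 = +1.
v=7: a=7^1·(≡2), b=7^1·(≡3) mod 7; (2|7)=+1, (3|7)=-1; (−1)^{1·1·3}·(+1)^1·(-1)^1 = +1.
v=11: a=11^1·(≡3), b=11^0·(≡9) mod 11; (3|11)=+1, (9|11)=+1; (−1)^{1·0·5}·(+1)^0·(+1)^1 = +1.
v=17: a=17^1·(≡3), b=17^0·(≡10) mod 17; (3|17)=-1, (10|17)=-1; (−1)^{1·0·8}·(-1)^0·(-1)^1 = -1.
v=5: a=5^3·(≡4), b=5^0·(≡3) mod 5; (4|5)=+1, (3|5)=-1; (−1)^{3·0·2}·(+1)^0·(-1)^3 = -1.
v=3: a=3^0·(≡2), b=3^-2·(≡2) mod 3; (2|3)=-1, (2|3)=-1; (−1)^{0·-2·1}·(-1)^-2·(-1)^0 = +1.
v=∞: 6545 > 0 and -7 < 0  ⇒  (a,b)_∞ = +1.
v=2: v_2(a)=0, v_2(b)=-2; units ≡ 1, 1 (mod 8); ε·ε+αω+βω = 0·0+0·0+-2·0 ≡ 0  ⇒  (a,b)_2 = +1.
v=53: a=53^0·(≡14), b=53^2·(≡37) mod 53; (14|53)=-1, (37|53)=+1; (−1)^{0·2·26}·(-1)^2·(+1)^0 = +1.
(6545, -7 / ℚ) ramifies at {5, 17}: a division algebra.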